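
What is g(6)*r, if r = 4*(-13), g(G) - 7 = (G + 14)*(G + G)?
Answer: -12844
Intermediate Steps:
g(G) = 7 + 2*G*(14 + G) (g(G) = 7 + (G + 14)*(G + G) = 7 + (14 + G)*(2*G) = 7 + 2*G*(14 + G))
r = -52
g(6)*r = (7 + 2*6² + 28*6)*(-52) = (7 + 2*36 + 168)*(-52) = (7 + 72 + 168)*(-52) = 247*(-52) = -12844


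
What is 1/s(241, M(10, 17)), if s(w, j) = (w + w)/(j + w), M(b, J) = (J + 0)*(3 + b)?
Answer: 231/241 ≈ 0.95851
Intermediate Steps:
M(b, J) = J*(3 + b)
s(w, j) = 2*w/(j + w) (s(w, j) = (2*w)/(j + w) = 2*w/(j + w))
1/s(241, M(10, 17)) = 1/(2*241/(17*(3 + 10) + 241)) = 1/(2*241/(17*13 + 241)) = 1/(2*241/(221 + 241)) = 1/(2*241/462) = 1/(2*241*(1/462)) = 1/(241/231) = 231/241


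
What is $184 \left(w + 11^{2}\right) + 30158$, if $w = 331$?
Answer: $113326$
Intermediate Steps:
$184 \left(w + 11^{2}\right) + 30158 = 184 \left(331 + 11^{2}\right) + 30158 = 184 \left(331 + 121\right) + 30158 = 184 \cdot 452 + 30158 = 83168 + 30158 = 113326$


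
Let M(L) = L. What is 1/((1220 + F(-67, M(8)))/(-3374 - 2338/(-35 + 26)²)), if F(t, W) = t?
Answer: -275632/93393 ≈ -2.9513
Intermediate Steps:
1/((1220 + F(-67, M(8)))/(-3374 - 2338/(-35 + 26)²)) = 1/((1220 - 67)/(-3374 - 2338/(-35 + 26)²)) = 1/(1153/(-3374 - 2338/((-9)²))) = 1/(1153/(-3374 - 2338/81)) = 1/(1153/(-275632/81)) = 1/(1153*(-81/275632)) = 1/(-93393/275632) = -275632/93393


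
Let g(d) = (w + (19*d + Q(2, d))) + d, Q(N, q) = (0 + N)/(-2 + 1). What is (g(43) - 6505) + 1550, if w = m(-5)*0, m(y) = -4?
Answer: -4097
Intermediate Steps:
Q(N, q) = -N (Q(N, q) = N/(-1) = N*(-1) = -N)
w = 0 (w = -4*0 = 0)
g(d) = -2 + 20*d (g(d) = (0 + (19*d - 1*2)) + d = (0 + (19*d - 2)) + d = (0 + (-2 + 19*d)) + d = (-2 + 19*d) + d = -2 + 20*d)
(g(43) - 6505) + 1550 = ((-2 + 20*43) - 6505) + 1550 = ((-2 + 860) - 6505) + 1550 = (858 - 6505) + 1550 = -5647 + 1550 = -4097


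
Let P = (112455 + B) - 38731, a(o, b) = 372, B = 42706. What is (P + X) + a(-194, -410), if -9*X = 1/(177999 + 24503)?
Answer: 212873747435/1822518 ≈ 1.1680e+5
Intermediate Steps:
P = 116430 (P = (112455 + 42706) - 38731 = 155161 - 38731 = 116430)
X = -1/1822518 (X = -1/(9*(177999 + 24503)) = -⅑/202502 = -⅑*1/202502 = -1/1822518 ≈ -5.4869e-7)
(P + X) + a(-194, -410) = (116430 - 1/1822518) + 372 = 212195770739/1822518 + 372 = 212873747435/1822518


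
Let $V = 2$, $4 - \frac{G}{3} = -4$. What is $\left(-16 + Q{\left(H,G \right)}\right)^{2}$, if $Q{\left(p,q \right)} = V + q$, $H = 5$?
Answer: $100$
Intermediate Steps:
$G = 24$ ($G = 12 - -12 = 12 + 12 = 24$)
$Q{\left(p,q \right)} = 2 + q$
$\left(-16 + Q{\left(H,G \right)}\right)^{2} = \left(-16 + \left(2 + 24\right)\right)^{2} = \left(-16 + 26\right)^{2} = 10^{2} = 100$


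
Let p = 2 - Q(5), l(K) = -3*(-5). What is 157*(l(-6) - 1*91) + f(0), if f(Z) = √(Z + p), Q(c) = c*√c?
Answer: -11932 + √(2 - 5*√5) ≈ -11932.0 + 3.0299*I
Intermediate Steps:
l(K) = 15
Q(c) = c^(3/2)
p = 2 - 5*√5 (p = 2 - 5^(3/2) = 2 - 5*√5 ≈ -9.1803)
f(Z) = √(2 + Z - 5*√5) (f(Z) = √(Z + (2 - 5*√5)) = √(2 + Z - 5*√5))
157*(l(-6) - 1*91) + f(0) = 157*(15 - 1*91) + √(2 + 0 - 5*√5) = 157*(15 - 91) + √(2 - 5*√5) = 157*(-76) + √(2 - 5*√5) = -11932 + √(2 - 5*√5)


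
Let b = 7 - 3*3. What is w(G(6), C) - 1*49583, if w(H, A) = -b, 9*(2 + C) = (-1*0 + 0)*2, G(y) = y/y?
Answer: -49581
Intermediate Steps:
G(y) = 1
C = -2 (C = -2 + ((-1*0 + 0)*2)/9 = -2 + ((0 + 0)*2)/9 = -2 + (0*2)/9 = -2 + (⅑)*0 = -2 + 0 = -2)
b = -2 (b = 7 - 9 = -2)
w(H, A) = 2 (w(H, A) = -1*(-2) = 2)
w(G(6), C) - 1*49583 = 2 - 1*49583 = 2 - 49583 = -49581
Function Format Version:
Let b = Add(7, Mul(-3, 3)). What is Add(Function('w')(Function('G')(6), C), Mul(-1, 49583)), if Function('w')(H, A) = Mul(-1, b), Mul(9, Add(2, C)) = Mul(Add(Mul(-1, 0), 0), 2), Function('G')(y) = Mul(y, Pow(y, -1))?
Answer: -49581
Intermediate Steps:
Function('G')(y) = 1
C = -2 (C = Add(-2, Mul(Rational(1, 9), Mul(Add(Mul(-1, 0), 0), 2))) = Add(-2, Mul(Rational(1, 9), Mul(Add(0, 0), 2))) = Add(-2, Mul(Rational(1, 9), Mul(0, 2))) = Add(-2, Mul(Rational(1, 9), 0)) = Add(-2, 0) = -2)
b = -2 (b = Add(7, -9) = -2)
Function('w')(H, A) = 2 (Function('w')(H, A) = Mul(-1, -2) = 2)
Add(Function('w')(Function('G')(6), C), Mul(-1, 49583)) = Add(2, Mul(-1, 49583)) = Add(2, -49583) = -49581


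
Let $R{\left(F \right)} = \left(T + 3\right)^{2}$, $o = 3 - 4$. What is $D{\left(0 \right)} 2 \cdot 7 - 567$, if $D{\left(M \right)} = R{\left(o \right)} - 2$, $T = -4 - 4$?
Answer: $-245$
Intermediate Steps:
$o = -1$
$T = -8$ ($T = -4 - 4 = -8$)
$R{\left(F \right)} = 25$ ($R{\left(F \right)} = \left(-8 + 3\right)^{2} = \left(-5\right)^{2} = 25$)
$D{\left(M \right)} = 23$ ($D{\left(M \right)} = 25 - 2 = 23$)
$D{\left(0 \right)} 2 \cdot 7 - 567 = 23 \cdot 2 \cdot 7 - 567 = 46 \cdot 7 - 567 = 322 - 567 = -245$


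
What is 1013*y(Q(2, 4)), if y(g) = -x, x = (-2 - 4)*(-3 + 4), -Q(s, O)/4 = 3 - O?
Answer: 6078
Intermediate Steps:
Q(s, O) = -12 + 4*O (Q(s, O) = -4*(3 - O) = -12 + 4*O)
x = -6 (x = -6*1 = -6)
y(g) = 6 (y(g) = -1*(-6) = 6)
1013*y(Q(2, 4)) = 1013*6 = 6078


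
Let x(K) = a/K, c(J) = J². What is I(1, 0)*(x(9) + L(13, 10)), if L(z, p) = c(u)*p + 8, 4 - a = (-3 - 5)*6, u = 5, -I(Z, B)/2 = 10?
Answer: -47480/9 ≈ -5275.6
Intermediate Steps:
I(Z, B) = -20 (I(Z, B) = -2*10 = -20)
a = 52 (a = 4 - (-3 - 5)*6 = 4 - (-8)*6 = 4 - 1*(-48) = 4 + 48 = 52)
x(K) = 52/K
L(z, p) = 8 + 25*p (L(z, p) = 5²*p + 8 = 25*p + 8 = 8 + 25*p)
I(1, 0)*(x(9) + L(13, 10)) = -20*(52/9 + (8 + 25*10)) = -20*(52*(⅑) + (8 + 250)) = -20*(52/9 + 258) = -20*2374/9 = -47480/9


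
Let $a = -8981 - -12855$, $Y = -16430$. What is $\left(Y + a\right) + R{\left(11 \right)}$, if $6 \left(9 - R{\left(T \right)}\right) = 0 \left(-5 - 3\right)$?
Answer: $-12547$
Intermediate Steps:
$a = 3874$ ($a = -8981 + 12855 = 3874$)
$R{\left(T \right)} = 9$ ($R{\left(T \right)} = 9 - \frac{0 \left(-5 - 3\right)}{6} = 9 - \frac{0 \left(-8\right)}{6} = 9 - 0 = 9 + 0 = 9$)
$\left(Y + a\right) + R{\left(11 \right)} = \left(-16430 + 3874\right) + 9 = -12556 + 9 = -12547$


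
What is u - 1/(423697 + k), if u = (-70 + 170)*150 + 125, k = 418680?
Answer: 12740952124/842377 ≈ 15125.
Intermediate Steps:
u = 15125 (u = 100*150 + 125 = 15000 + 125 = 15125)
u - 1/(423697 + k) = 15125 - 1/(423697 + 418680) = 15125 - 1/842377 = 12740952124/842377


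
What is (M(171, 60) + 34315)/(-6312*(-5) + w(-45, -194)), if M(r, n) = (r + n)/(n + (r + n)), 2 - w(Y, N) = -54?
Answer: 416079/383344 ≈ 1.0854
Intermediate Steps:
w(Y, N) = 56 (w(Y, N) = 2 - 1*(-54) = 2 + 54 = 56)
M(r, n) = (n + r)/(r + 2*n) (M(r, n) = (n + r)/(n + (n + r)) = (n + r)/(r + 2*n))
(M(171, 60) + 34315)/(-6312*(-5) + w(-45, -194)) = ((60 + 171)/(171 + 2*60) + 34315)/(-6312*(-5) + 56) = (231/(171 + 120) + 34315)/(-526*(-60) + 56) = (231/291 + 34315)/(31560 + 56) = ((1/291)*231 + 34315)/31616 = (77/97 + 34315)*(1/31616) = (3328632/97)*(1/31616) = 416079/383344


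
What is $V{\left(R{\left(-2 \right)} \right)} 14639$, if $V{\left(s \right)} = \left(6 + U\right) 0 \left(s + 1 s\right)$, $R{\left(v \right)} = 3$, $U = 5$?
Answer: $0$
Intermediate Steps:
$V{\left(s \right)} = 0$ ($V{\left(s \right)} = \left(6 + 5\right) 0 \left(s + 1 s\right) = 11 \cdot 0 \left(s + s\right) = 0 \cdot 2 s = 0$)
$V{\left(R{\left(-2 \right)} \right)} 14639 = 0 \cdot 14639 = 0$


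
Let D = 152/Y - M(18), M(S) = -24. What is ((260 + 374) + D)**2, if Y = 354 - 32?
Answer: 11238968196/25921 ≈ 4.3359e+5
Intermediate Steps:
Y = 322
D = 3940/161 (D = 152/322 - 1*(-24) = 152*(1/322) + 24 = 76/161 + 24 = 3940/161 ≈ 24.472)
((260 + 374) + D)**2 = ((260 + 374) + 3940/161)**2 = (634 + 3940/161)**2 = (106014/161)**2 = 11238968196/25921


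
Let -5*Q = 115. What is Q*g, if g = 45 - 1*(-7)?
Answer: -1196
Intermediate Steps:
Q = -23 (Q = -1/5*115 = -23)
g = 52 (g = 45 + 7 = 52)
Q*g = -23*52 = -1196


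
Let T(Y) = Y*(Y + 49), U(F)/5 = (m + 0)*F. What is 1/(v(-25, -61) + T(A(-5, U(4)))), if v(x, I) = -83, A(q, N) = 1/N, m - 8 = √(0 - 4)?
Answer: -61193448000/5061419930881 + 53324800*I/5061419930881 ≈ -0.01209 + 1.0536e-5*I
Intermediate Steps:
m = 8 + 2*I (m = 8 + √(0 - 4) = 8 + √(-4) = 8 + 2*I ≈ 8.0 + 2.0*I)
U(F) = 5*F*(8 + 2*I) (U(F) = 5*(((8 + 2*I) + 0)*F) = 5*((8 + 2*I)*F) = 5*(F*(8 + 2*I)) = 5*F*(8 + 2*I))
T(Y) = Y*(49 + Y)
1/(v(-25, -61) + T(A(-5, U(4)))) = 1/(-83 + (49 + 1/(10*4*(4 + I)))/((10*4*(4 + I)))) = 1/(-83 + (49 + 1/(160 + 40*I))/(160 + 40*I)) = 1/(-83 + ((160 - 40*I)/27200)*(49 + (160 - 40*I)/27200)) = 1/(-83 + (49 + (160 - 40*I)/27200)*(160 - 40*I)/27200)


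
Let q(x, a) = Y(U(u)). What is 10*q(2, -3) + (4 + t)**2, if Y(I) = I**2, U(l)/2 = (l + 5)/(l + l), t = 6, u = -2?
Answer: 245/2 ≈ 122.50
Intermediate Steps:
U(l) = (5 + l)/l (U(l) = 2*((l + 5)/(l + l)) = 2*((5 + l)/((2*l))) = 2*((5 + l)*(1/(2*l))) = 2*((5 + l)/(2*l)) = (5 + l)/l)
q(x, a) = 9/4 (q(x, a) = ((5 - 2)/(-2))**2 = (-1/2*3)**2 = (-3/2)**2 = 9/4)
10*q(2, -3) + (4 + t)**2 = 10*(9/4) + (4 + 6)**2 = 45/2 + 10**2 = 45/2 + 100 = 245/2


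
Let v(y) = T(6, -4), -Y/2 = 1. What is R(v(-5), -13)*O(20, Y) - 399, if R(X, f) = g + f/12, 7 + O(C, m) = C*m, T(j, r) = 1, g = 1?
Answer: -4741/12 ≈ -395.08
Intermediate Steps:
Y = -2 (Y = -2*1 = -2)
v(y) = 1
O(C, m) = -7 + C*m
R(X, f) = 1 + f/12
R(v(-5), -13)*O(20, Y) - 399 = (1 + (1/12)*(-13))*(-7 + 20*(-2)) - 399 = (1 - 13/12)*(-7 - 40) - 399 = -1/12*(-47) - 399 = 47/12 - 399 = -4741/12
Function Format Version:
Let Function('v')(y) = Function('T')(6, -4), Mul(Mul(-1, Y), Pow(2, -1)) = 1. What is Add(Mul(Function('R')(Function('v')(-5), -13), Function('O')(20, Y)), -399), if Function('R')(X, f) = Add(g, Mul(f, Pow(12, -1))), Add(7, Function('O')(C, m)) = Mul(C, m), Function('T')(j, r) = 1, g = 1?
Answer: Rational(-4741, 12) ≈ -395.08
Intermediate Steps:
Y = -2 (Y = Mul(-2, 1) = -2)
Function('v')(y) = 1
Function('O')(C, m) = Add(-7, Mul(C, m))
Function('R')(X, f) = Add(1, Mul(Rational(1, 12), f)) (Function('R')(X, f) = Add(1, Mul(f, Pow(12, -1))) = Add(1, Mul(f, Rational(1, 12))) = Add(1, Mul(Rational(1, 12), f)))
Add(Mul(Function('R')(Function('v')(-5), -13), Function('O')(20, Y)), -399) = Add(Mul(Add(1, Mul(Rational(1, 12), -13)), Add(-7, Mul(20, -2))), -399) = Add(Mul(Add(1, Rational(-13, 12)), Add(-7, -40)), -399) = Add(Mul(Rational(-1, 12), -47), -399) = Add(Rational(47, 12), -399) = Rational(-4741, 12)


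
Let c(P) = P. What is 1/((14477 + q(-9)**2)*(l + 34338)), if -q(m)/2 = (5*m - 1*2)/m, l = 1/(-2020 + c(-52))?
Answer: 167832/84059836797455 ≈ 1.9966e-9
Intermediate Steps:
l = -1/2072 (l = 1/(-2020 - 52) = 1/(-2072) = -1/2072 ≈ -0.00048263)
q(m) = -2*(-2 + 5*m)/m (q(m) = -2*(5*m - 1*2)/m = -2*(5*m - 2)/m = -2*(-2 + 5*m)/m)
1/((14477 + q(-9)**2)*(l + 34338)) = 1/((14477 + (-10 + 4/(-9))**2)*(-1/2072 + 34338)) = 1/((14477 + (-10 + 4*(-1/9))**2)*(71148335/2072)) = 1/((14477 + (-10 - 4/9)**2)*(71148335/2072)) = 1/((14477 + (-94/9)**2)*(71148335/2072)) = 1/((14477 + 8836/81)*(71148335/2072)) = 1/((1181473/81)*(71148335/2072)) = 1/(84059836797455/167832) = 167832/84059836797455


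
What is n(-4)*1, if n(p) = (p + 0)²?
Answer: 16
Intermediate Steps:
n(p) = p²
n(-4)*1 = (-4)²*1 = 16*1 = 16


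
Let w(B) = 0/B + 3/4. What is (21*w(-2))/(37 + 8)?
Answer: 7/20 ≈ 0.35000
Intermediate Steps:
w(B) = ¾ (w(B) = 0 + 3*(¼) = 0 + ¾ = ¾)
(21*w(-2))/(37 + 8) = (21*(¾))/(37 + 8) = (63/4)/45 = (63/4)*(1/45) = 7/20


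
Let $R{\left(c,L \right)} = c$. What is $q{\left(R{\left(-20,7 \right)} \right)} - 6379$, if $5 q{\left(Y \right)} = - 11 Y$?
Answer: $-6335$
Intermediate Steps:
$q{\left(Y \right)} = - \frac{11 Y}{5}$ ($q{\left(Y \right)} = \frac{\left(-1\right) 11 Y}{5} = \frac{\left(-11\right) Y}{5} = - \frac{11 Y}{5}$)
$q{\left(R{\left(-20,7 \right)} \right)} - 6379 = \left(- \frac{11}{5}\right) \left(-20\right) - 6379 = 44 - 6379 = -6335$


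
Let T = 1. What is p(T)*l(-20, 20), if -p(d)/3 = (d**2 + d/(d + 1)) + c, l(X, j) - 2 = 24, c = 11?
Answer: -975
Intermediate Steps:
l(X, j) = 26 (l(X, j) = 2 + 24 = 26)
p(d) = -33 - 3*d**2 - 3*d/(1 + d) (p(d) = -3*((d**2 + d/(d + 1)) + 11) = -3*((d**2 + d/(1 + d)) + 11) = -3*(11 + d**2 + d/(1 + d)) = -33 - 3*d**2 - 3*d/(1 + d))
p(T)*l(-20, 20) = (3*(-11 - 1*1**2 - 1*1**3 - 12*1)/(1 + 1))*26 = (3*(-11 - 1*1 - 1*1 - 12)/2)*26 = (3*(1/2)*(-11 - 1 - 1 - 12))*26 = (3*(1/2)*(-25))*26 = -75/2*26 = -975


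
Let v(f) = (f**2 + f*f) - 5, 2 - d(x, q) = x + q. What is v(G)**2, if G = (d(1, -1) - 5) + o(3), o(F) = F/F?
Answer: 9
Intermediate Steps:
o(F) = 1
d(x, q) = 2 - q - x (d(x, q) = 2 - (x + q) = 2 - (q + x) = 2 + (-q - x) = 2 - q - x)
G = -2 (G = ((2 - 1*(-1) - 1*1) - 5) + 1 = ((2 + 1 - 1) - 5) + 1 = (2 - 5) + 1 = -3 + 1 = -2)
v(f) = -5 + 2*f**2 (v(f) = (f**2 + f**2) - 5 = 2*f**2 - 5 = -5 + 2*f**2)
v(G)**2 = (-5 + 2*(-2)**2)**2 = (-5 + 2*4)**2 = (-5 + 8)**2 = 3**2 = 9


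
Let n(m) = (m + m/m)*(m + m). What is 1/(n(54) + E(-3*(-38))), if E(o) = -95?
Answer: 1/5845 ≈ 0.00017109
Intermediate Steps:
n(m) = 2*m*(1 + m) (n(m) = (m + 1)*(2*m) = (1 + m)*(2*m) = 2*m*(1 + m))
1/(n(54) + E(-3*(-38))) = 1/(2*54*(1 + 54) - 95) = 1/(2*54*55 - 95) = 1/(5940 - 95) = 1/5845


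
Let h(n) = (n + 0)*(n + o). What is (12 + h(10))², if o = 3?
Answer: 20164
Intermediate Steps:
h(n) = n*(3 + n) (h(n) = (n + 0)*(n + 3) = n*(3 + n))
(12 + h(10))² = (12 + 10*(3 + 10))² = (12 + 10*13)² = (12 + 130)² = 142² = 20164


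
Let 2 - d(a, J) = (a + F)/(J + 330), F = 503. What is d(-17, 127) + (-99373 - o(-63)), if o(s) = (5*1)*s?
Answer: -45269078/457 ≈ -99057.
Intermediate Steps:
d(a, J) = 2 - (503 + a)/(330 + J) (d(a, J) = 2 - (a + 503)/(J + 330) = 2 - (503 + a)/(330 + J))
o(s) = 5*s
d(-17, 127) + (-99373 - o(-63)) = (157 - 1*(-17) + 2*127)/(330 + 127) + (-99373 - 5*(-63)) = (157 + 17 + 254)/457 + (-99373 - 1*(-315)) = (1/457)*428 + (-99373 + 315) = 428/457 - 99058 = -45269078/457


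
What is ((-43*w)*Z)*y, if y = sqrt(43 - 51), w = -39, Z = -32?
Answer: -107328*I*sqrt(2) ≈ -1.5178e+5*I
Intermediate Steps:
y = 2*I*sqrt(2) (y = sqrt(-8) = 2*I*sqrt(2) ≈ 2.8284*I)
((-43*w)*Z)*y = (-43*(-39)*(-32))*(2*I*sqrt(2)) = (1677*(-32))*(2*I*sqrt(2)) = -107328*I*sqrt(2)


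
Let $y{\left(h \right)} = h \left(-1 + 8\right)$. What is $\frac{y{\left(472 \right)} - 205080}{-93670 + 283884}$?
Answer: $- \frac{100888}{95107} \approx -1.0608$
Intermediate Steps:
$y{\left(h \right)} = 7 h$ ($y{\left(h \right)} = h 7 = 7 h$)
$\frac{y{\left(472 \right)} - 205080}{-93670 + 283884} = \frac{7 \cdot 472 - 205080}{-93670 + 283884} = \frac{3304 - 205080}{190214} = \left(-201776\right) \frac{1}{190214} = - \frac{100888}{95107}$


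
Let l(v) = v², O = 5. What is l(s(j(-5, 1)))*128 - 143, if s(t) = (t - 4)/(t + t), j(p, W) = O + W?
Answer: -1255/9 ≈ -139.44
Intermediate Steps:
j(p, W) = 5 + W
s(t) = (-4 + t)/(2*t) (s(t) = (-4 + t)/((2*t)) = (-4 + t)*(1/(2*t)) = (-4 + t)/(2*t))
l(s(j(-5, 1)))*128 - 143 = ((-4 + (5 + 1))/(2*(5 + 1)))²*128 - 143 = ((½)*(-4 + 6)/6)²*128 - 143 = ((½)*(⅙)*2)²*128 - 143 = (⅙)²*128 - 143 = (1/36)*128 - 143 = 32/9 - 143 = -1255/9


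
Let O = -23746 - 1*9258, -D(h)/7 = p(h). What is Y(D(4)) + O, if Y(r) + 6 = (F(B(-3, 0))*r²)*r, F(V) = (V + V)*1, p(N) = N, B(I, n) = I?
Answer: 98702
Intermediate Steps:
F(V) = 2*V (F(V) = (2*V)*1 = 2*V)
D(h) = -7*h
Y(r) = -6 - 6*r³ (Y(r) = -6 + ((2*(-3))*r²)*r = -6 + (-6*r²)*r = -6 - 6*r³)
O = -33004 (O = -23746 - 9258 = -33004)
Y(D(4)) + O = (-6 - 6*(-7*4)³) - 33004 = (-6 - 6*(-28)³) - 33004 = (-6 - 6*(-21952)) - 33004 = (-6 + 131712) - 33004 = 131706 - 33004 = 98702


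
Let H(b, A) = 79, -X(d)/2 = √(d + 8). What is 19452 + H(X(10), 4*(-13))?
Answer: 19531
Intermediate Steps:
X(d) = -2*√(8 + d) (X(d) = -2*√(d + 8) = -2*√(8 + d))
19452 + H(X(10), 4*(-13)) = 19452 + 79 = 19531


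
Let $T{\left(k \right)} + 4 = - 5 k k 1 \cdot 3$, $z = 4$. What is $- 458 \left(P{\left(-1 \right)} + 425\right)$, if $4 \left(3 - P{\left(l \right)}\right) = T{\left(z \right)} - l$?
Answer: $- \frac{447695}{2} \approx -2.2385 \cdot 10^{5}$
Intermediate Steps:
$T{\left(k \right)} = -4 - 15 k^{2}$ ($T{\left(k \right)} = -4 + - 5 k k 1 \cdot 3 = -4 + - 5 k^{2} \cdot 1 \cdot 3 = -4 + - 5 k^{2} \cdot 3 = -4 - 15 k^{2}$)
$P{\left(l \right)} = 64 + \frac{l}{4}$ ($P{\left(l \right)} = 3 - \frac{\left(-4 - 15 \cdot 4^{2}\right) - l}{4} = 3 - \frac{\left(-4 - 240\right) - l}{4} = 3 - \frac{-244 - l}{4} = 3 + \left(61 + \frac{l}{4}\right) = 64 + \frac{l}{4}$)
$- 458 \left(P{\left(-1 \right)} + 425\right) = - 458 \left(\left(64 + \frac{1}{4} \left(-1\right)\right) + 425\right) = - 458 \left(\left(64 - \frac{1}{4}\right) + 425\right) = - 458 \left(\frac{255}{4} + 425\right) = \left(-458\right) \frac{1955}{4} = - \frac{447695}{2}$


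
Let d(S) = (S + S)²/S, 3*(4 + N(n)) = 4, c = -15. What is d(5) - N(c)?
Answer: 68/3 ≈ 22.667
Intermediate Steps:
N(n) = -8/3 (N(n) = -4 + (⅓)*4 = -4 + 4/3 = -8/3)
d(S) = 4*S (d(S) = (2*S)²/S = (4*S²)/S = 4*S)
d(5) - N(c) = 4*5 - 1*(-8/3) = 20 + 8/3 = 68/3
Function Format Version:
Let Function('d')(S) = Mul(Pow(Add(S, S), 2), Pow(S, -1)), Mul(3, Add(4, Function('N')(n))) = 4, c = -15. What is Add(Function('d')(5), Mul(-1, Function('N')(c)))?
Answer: Rational(68, 3) ≈ 22.667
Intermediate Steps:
Function('N')(n) = Rational(-8, 3) (Function('N')(n) = Add(-4, Mul(Rational(1, 3), 4)) = Add(-4, Rational(4, 3)) = Rational(-8, 3))
Function('d')(S) = Mul(4, S) (Function('d')(S) = Mul(Pow(Mul(2, S), 2), Pow(S, -1)) = Mul(Mul(4, Pow(S, 2)), Pow(S, -1)) = Mul(4, S))
Add(Function('d')(5), Mul(-1, Function('N')(c))) = Add(Mul(4, 5), Mul(-1, Rational(-8, 3))) = Add(20, Rational(8, 3)) = Rational(68, 3)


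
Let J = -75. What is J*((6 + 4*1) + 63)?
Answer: -5475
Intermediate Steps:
J*((6 + 4*1) + 63) = -75*((6 + 4*1) + 63) = -75*((6 + 4) + 63) = -75*(10 + 63) = -75*73 = -5475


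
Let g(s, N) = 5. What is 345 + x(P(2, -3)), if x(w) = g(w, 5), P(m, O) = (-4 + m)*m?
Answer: 350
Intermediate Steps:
P(m, O) = m*(-4 + m)
x(w) = 5
345 + x(P(2, -3)) = 345 + 5 = 350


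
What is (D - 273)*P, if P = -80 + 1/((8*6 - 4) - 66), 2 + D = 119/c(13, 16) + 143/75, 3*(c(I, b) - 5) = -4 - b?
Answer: 15166319/550 ≈ 27575.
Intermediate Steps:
c(I, b) = 11/3 - b/3 (c(I, b) = 5 + (-4 - b)/3 = 5 + (-4/3 - b/3) = 11/3 - b/3)
D = -5362/75 (D = -2 + (119/(11/3 - 1/3*16) + 143/75) = -2 + (119/(11/3 - 16/3) + 143*(1/75)) = -2 + (119/(-5/3) + 143/75) = -2 + (119*(-3/5) + 143/75) = -2 + (-357/5 + 143/75) = -2 - 5212/75 = -5362/75 ≈ -71.493)
P = -1761/22 (P = -80 + 1/((48 - 4) - 66) = -80 + 1/(44 - 66) = -80 + 1/(-22) = -80 - 1/22 = -1761/22 ≈ -80.045)
(D - 273)*P = (-5362/75 - 273)*(-1761/22) = -25837/75*(-1761/22) = 15166319/550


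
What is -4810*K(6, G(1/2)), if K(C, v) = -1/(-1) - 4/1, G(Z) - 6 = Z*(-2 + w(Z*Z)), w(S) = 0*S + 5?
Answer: 14430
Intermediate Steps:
w(S) = 5 (w(S) = 0 + 5 = 5)
G(Z) = 6 + 3*Z (G(Z) = 6 + Z*(-2 + 5) = 6 + Z*3 = 6 + 3*Z)
K(C, v) = -3 (K(C, v) = -1*(-1) - 4*1 = 1 - 4 = -3)
-4810*K(6, G(1/2)) = -4810*(-3) = 14430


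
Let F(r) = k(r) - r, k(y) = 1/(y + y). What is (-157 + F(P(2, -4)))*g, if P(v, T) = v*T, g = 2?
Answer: -2385/8 ≈ -298.13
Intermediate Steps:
k(y) = 1/(2*y)
P(v, T) = T*v
F(r) = 1/(2*r) - r
(-157 + F(P(2, -4)))*g = (-157 + (1/(2*((-4*2))) - (-4)*2))*2 = (-157 + ((½)/(-8) - 1*(-8)))*2 = (-157 + ((½)*(-⅛) + 8))*2 = (-157 + (-1/16 + 8))*2 = (-157 + 127/16)*2 = -2385/16*2 = -2385/8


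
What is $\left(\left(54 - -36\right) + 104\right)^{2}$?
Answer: $37636$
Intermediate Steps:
$\left(\left(54 - -36\right) + 104\right)^{2} = \left(\left(54 + 36\right) + 104\right)^{2} = \left(90 + 104\right)^{2} = 194^{2} = 37636$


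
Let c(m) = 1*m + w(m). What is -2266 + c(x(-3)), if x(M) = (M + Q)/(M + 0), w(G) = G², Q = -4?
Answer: -20324/9 ≈ -2258.2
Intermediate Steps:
x(M) = (-4 + M)/M (x(M) = (M - 4)/(M + 0) = (-4 + M)/M)
c(m) = m + m² (c(m) = 1*m + m² = m + m²)
-2266 + c(x(-3)) = -2266 + ((-4 - 3)/(-3))*(1 + (-4 - 3)/(-3)) = -2266 + (-⅓*(-7))*(1 - ⅓*(-7)) = -2266 + 7*(1 + 7/3)/3 = -2266 + (7/3)*(10/3) = -2266 + 70/9 = -20324/9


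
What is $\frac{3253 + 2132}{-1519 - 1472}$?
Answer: $- \frac{1795}{997} \approx -1.8004$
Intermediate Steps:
$\frac{3253 + 2132}{-1519 - 1472} = \frac{5385}{-2991} = 5385 \left(- \frac{1}{2991}\right) = - \frac{1795}{997}$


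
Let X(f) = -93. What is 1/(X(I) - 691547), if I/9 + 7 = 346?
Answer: -1/691640 ≈ -1.4458e-6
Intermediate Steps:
I = 3051 (I = -63 + 9*346 = -63 + 3114 = 3051)
1/(X(I) - 691547) = 1/(-93 - 691547) = 1/(-691640) = -1/691640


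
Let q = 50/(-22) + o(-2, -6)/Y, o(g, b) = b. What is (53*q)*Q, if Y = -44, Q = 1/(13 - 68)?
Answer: 2491/1210 ≈ 2.0587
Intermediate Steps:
Q = -1/55 (Q = 1/(-55) = -1/55 ≈ -0.018182)
q = -47/22 (q = 50/(-22) - 6/(-44) = 50*(-1/22) - 6*(-1/44) = -25/11 + 3/22 = -47/22 ≈ -2.1364)
(53*q)*Q = (53*(-47/22))*(-1/55) = -2491/22*(-1/55) = 2491/1210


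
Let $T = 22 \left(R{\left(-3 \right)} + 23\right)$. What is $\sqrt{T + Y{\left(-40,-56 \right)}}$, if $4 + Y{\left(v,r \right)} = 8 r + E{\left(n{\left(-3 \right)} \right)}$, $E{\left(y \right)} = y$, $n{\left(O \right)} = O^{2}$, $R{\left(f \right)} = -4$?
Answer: $5 i \approx 5.0 i$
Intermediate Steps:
$T = 418$ ($T = 22 \left(-4 + 23\right) = 22 \cdot 19 = 418$)
$Y{\left(v,r \right)} = 5 + 8 r$ ($Y{\left(v,r \right)} = -4 + \left(8 r + \left(-3\right)^{2}\right) = -4 + \left(8 r + 9\right) = -4 + \left(9 + 8 r\right) = 5 + 8 r$)
$\sqrt{T + Y{\left(-40,-56 \right)}} = \sqrt{418 + \left(5 + 8 \left(-56\right)\right)} = \sqrt{418 + \left(5 - 448\right)} = \sqrt{418 - 443} = \sqrt{-25} = 5 i$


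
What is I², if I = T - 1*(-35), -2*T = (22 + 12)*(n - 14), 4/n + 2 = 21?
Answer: 26204161/361 ≈ 72588.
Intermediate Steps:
n = 4/19 (n = 4/(-2 + 21) = 4/19 ≈ 0.21053)
T = 4454/19 (T = -(22 + 12)*(4/19 - 14)/2 = -17*(-262)/19 = -½*(-8908/19) = 4454/19 ≈ 234.42)
I = 5119/19 (I = 4454/19 - 1*(-35) = 4454/19 + 35 = 5119/19 ≈ 269.42)
I² = (5119/19)² = 26204161/361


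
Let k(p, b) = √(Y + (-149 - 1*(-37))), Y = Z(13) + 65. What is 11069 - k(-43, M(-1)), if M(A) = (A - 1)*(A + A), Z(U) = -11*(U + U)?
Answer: 11069 - 3*I*√37 ≈ 11069.0 - 18.248*I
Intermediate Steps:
Z(U) = -22*U
M(A) = 2*A*(-1 + A) (M(A) = (-1 + A)*(2*A) = 2*A*(-1 + A))
Y = -221 (Y = -22*13 + 65 = -286 + 65 = -221)
k(p, b) = 3*I*√37 (k(p, b) = √(-221 + (-149 - 1*(-37))) = √(-221 + (-149 + 37)) = √(-221 - 112) = √(-333) = 3*I*√37)
11069 - k(-43, M(-1)) = 11069 - 3*I*√37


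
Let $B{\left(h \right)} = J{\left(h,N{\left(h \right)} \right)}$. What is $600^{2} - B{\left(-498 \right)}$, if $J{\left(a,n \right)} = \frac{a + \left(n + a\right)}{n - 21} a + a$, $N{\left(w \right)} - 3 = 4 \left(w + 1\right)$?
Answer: $\frac{362321763}{1003} \approx 3.6124 \cdot 10^{5}$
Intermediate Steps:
$N{\left(w \right)} = 7 + 4 w$ ($N{\left(w \right)} = 3 + 4 \left(w + 1\right) = 3 + 4 \left(1 + w\right) = 3 + \left(4 + 4 w\right) = 7 + 4 w$)
$J{\left(a,n \right)} = a + \frac{a \left(n + 2 a\right)}{-21 + n}$ ($J{\left(a,n \right)} = \frac{a + \left(a + n\right)}{-21 + n} a + a = \frac{n + 2 a}{-21 + n} a + a = \frac{a \left(n + 2 a\right)}{-21 + n} + a = a + \frac{a \left(n + 2 a\right)}{-21 + n}$)
$B{\left(h \right)} = \frac{h \left(-7 + 10 h\right)}{-14 + 4 h}$ ($B{\left(h \right)} = \frac{h \left(-21 + 2 h + 2 \left(7 + 4 h\right)\right)}{-21 + \left(7 + 4 h\right)} = \frac{h \left(-21 + 2 h + \left(14 + 8 h\right)\right)}{-14 + 4 h} = \frac{h \left(-7 + 10 h\right)}{-14 + 4 h}$)
$600^{2} - B{\left(-498 \right)} = 600^{2} - \frac{1}{2} \left(-498\right) \frac{1}{-7 + 2 \left(-498\right)} \left(-7 + 10 \left(-498\right)\right) = 360000 - \frac{1}{2} \left(-498\right) \frac{1}{-7 - 996} \left(-7 - 4980\right) = 360000 - \frac{1}{2} \left(-498\right) \frac{1}{-1003} \left(-4987\right) = 360000 - \frac{1}{2} \left(-498\right) \left(- \frac{1}{1003}\right) \left(-4987\right) = 360000 - - \frac{1241763}{1003} = 360000 + \frac{1241763}{1003} = \frac{362321763}{1003}$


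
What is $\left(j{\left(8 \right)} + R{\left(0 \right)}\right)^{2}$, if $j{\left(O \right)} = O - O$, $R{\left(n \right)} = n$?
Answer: $0$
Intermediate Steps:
$j{\left(O \right)} = 0$
$\left(j{\left(8 \right)} + R{\left(0 \right)}\right)^{2} = \left(0 + 0\right)^{2} = 0^{2} = 0$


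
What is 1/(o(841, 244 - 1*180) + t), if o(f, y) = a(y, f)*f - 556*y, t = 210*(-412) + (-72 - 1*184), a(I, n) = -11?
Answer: -1/131611 ≈ -7.5982e-6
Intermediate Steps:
t = -86776 (t = -86520 + (-72 - 184) = -86520 - 256 = -86776)
o(f, y) = -556*y - 11*f (o(f, y) = -11*f - 556*y = -556*y - 11*f)
1/(o(841, 244 - 1*180) + t) = 1/((-556*(244 - 1*180) - 11*841) - 86776) = 1/((-556*(244 - 180) - 9251) - 86776) = 1/((-556*64 - 9251) - 86776) = 1/((-35584 - 9251) - 86776) = 1/(-44835 - 86776) = 1/(-131611) = -1/131611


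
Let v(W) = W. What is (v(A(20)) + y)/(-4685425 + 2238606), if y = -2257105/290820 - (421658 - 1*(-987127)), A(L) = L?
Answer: 81939858881/142316780316 ≈ 0.57576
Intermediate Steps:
y = -81941022161/58164 (y = -2257105*1/290820 - (421658 + 987127) = -451421/58164 - 1*1408785 = -451421/58164 - 1408785 = -81941022161/58164 ≈ -1.4088e+6)
(v(A(20)) + y)/(-4685425 + 2238606) = (20 - 81941022161/58164)/(-4685425 + 2238606) = -81939858881/58164/(-2446819) = -81939858881/58164*(-1/2446819) = 81939858881/142316780316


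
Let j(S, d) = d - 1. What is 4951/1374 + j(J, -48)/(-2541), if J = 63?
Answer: 200759/55418 ≈ 3.6226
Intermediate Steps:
j(S, d) = -1 + d
4951/1374 + j(J, -48)/(-2541) = 4951/1374 + (-1 - 48)/(-2541) = 4951*(1/1374) - 49*(-1/2541) = 4951/1374 + 7/363 = 200759/55418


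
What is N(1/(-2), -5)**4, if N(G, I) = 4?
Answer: 256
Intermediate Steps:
N(1/(-2), -5)**4 = 4**4 = 256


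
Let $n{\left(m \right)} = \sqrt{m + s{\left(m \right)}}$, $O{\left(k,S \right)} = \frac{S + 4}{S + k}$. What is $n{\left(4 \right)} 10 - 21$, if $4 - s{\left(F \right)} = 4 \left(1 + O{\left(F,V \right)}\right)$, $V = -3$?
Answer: $-21$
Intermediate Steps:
$O{\left(k,S \right)} = \frac{4 + S}{S + k}$
$s{\left(F \right)} = - \frac{4}{-3 + F}$ ($s{\left(F \right)} = 4 - 4 \left(1 + \frac{4 - 3}{-3 + F}\right) = 4 - 4 \left(1 + \frac{1}{-3 + F} 1\right) = 4 - 4 \left(1 + \frac{1}{-3 + F}\right) = 4 - \left(4 + \frac{4}{-3 + F}\right) = - \frac{4}{-3 + F}$)
$n{\left(m \right)} = \sqrt{m - \frac{4}{-3 + m}}$
$n{\left(4 \right)} 10 - 21 = \sqrt{\frac{-4 + 4 \left(-3 + 4\right)}{-3 + 4}} \cdot 10 - 21 = \sqrt{\frac{-4 + 4 \cdot 1}{1}} \cdot 10 - 21 = \sqrt{1 \left(-4 + 4\right)} 10 - 21 = \sqrt{1 \cdot 0} \cdot 10 - 21 = \sqrt{0} \cdot 10 - 21 = 0 \cdot 10 - 21 = 0 - 21 = -21$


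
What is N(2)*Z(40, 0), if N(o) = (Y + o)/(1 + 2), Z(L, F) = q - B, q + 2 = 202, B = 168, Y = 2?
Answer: 128/3 ≈ 42.667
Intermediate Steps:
q = 200 (q = -2 + 202 = 200)
Z(L, F) = 32 (Z(L, F) = 200 - 1*168 = 200 - 168 = 32)
N(o) = ⅔ + o/3 (N(o) = (2 + o)/(1 + 2) = (2 + o)/3 = (2 + o)*(⅓) = ⅔ + o/3)
N(2)*Z(40, 0) = (⅔ + (⅓)*2)*32 = (⅔ + ⅔)*32 = (4/3)*32 = 128/3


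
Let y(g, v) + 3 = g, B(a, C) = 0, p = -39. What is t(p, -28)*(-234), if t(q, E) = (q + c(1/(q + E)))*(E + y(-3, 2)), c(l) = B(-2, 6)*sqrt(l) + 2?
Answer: -294372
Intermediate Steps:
y(g, v) = -3 + g
c(l) = 2 (c(l) = 0*sqrt(l) + 2 = 0 + 2 = 2)
t(q, E) = (-6 + E)*(2 + q) (t(q, E) = (q + 2)*(E + (-3 - 3)) = (2 + q)*(E - 6) = (2 + q)*(-6 + E) = (-6 + E)*(2 + q))
t(p, -28)*(-234) = (-12 - 6*(-39) + 2*(-28) - 28*(-39))*(-234) = (-12 + 234 - 56 + 1092)*(-234) = 1258*(-234) = -294372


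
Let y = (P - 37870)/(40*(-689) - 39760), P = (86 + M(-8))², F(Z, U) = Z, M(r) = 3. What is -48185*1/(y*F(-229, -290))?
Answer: 1081271400/2286107 ≈ 472.98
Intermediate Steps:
P = 7921 (P = (86 + 3)² = 89² = 7921)
y = 9983/22440 (y = (7921 - 37870)/(40*(-689) - 39760) = -29949/(-27560 - 39760) = -29949/(-67320) = -29949*(-1/67320) = 9983/22440 ≈ 0.44488)
-48185*1/(y*F(-229, -290)) = -48185/(9983/(22440*(1/(-229)))) = -48185/(9983/(22440*(-1/229))) = -48185/((9983/22440)*(-229)) = -48185/(-2286107/22440) = -48185*(-22440/2286107) = 1081271400/2286107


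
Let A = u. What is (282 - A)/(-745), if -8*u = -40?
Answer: -277/745 ≈ -0.37181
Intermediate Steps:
u = 5 (u = -⅛*(-40) = 5)
A = 5
(282 - A)/(-745) = (282 - 1*5)/(-745) = (282 - 5)*(-1/745) = 277*(-1/745) = -277/745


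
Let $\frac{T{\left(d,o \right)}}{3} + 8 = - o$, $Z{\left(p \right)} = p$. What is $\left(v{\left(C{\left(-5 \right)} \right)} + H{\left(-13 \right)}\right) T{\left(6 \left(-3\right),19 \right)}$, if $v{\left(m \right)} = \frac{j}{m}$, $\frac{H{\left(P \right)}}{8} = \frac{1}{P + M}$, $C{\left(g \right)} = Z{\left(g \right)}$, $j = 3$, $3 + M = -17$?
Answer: $\frac{3753}{55} \approx 68.236$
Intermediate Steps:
$M = -20$ ($M = -3 - 17 = -20$)
$C{\left(g \right)} = g$
$H{\left(P \right)} = \frac{8}{-20 + P}$ ($H{\left(P \right)} = \frac{8}{P - 20} = \frac{8}{-20 + P}$)
$v{\left(m \right)} = \frac{3}{m}$
$T{\left(d,o \right)} = -24 - 3 o$ ($T{\left(d,o \right)} = -24 + 3 \left(- o\right) = -24 - 3 o$)
$\left(v{\left(C{\left(-5 \right)} \right)} + H{\left(-13 \right)}\right) T{\left(6 \left(-3\right),19 \right)} = \left(\frac{3}{-5} + \frac{8}{-20 - 13}\right) \left(-24 - 57\right) = \left(3 \left(- \frac{1}{5}\right) + \frac{8}{-33}\right) \left(-24 - 57\right) = \left(- \frac{3}{5} + 8 \left(- \frac{1}{33}\right)\right) \left(-81\right) = \left(- \frac{3}{5} - \frac{8}{33}\right) \left(-81\right) = \left(- \frac{139}{165}\right) \left(-81\right) = \frac{3753}{55}$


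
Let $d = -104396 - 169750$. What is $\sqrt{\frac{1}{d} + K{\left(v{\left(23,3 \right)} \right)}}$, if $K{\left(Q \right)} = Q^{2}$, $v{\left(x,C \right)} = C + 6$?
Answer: $\frac{5 \sqrt{243505524018}}{274146} \approx 9.0$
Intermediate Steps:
$v{\left(x,C \right)} = 6 + C$
$d = -274146$
$\sqrt{\frac{1}{d} + K{\left(v{\left(23,3 \right)} \right)}} = \sqrt{\frac{1}{-274146} + \left(6 + 3\right)^{2}} = \sqrt{- \frac{1}{274146} + 9^{2}} = \sqrt{- \frac{1}{274146} + 81} = \sqrt{\frac{22205825}{274146}} = \frac{5 \sqrt{243505524018}}{274146}$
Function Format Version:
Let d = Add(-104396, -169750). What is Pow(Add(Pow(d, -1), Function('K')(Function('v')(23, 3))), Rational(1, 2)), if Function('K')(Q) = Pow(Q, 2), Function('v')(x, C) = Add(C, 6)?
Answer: Mul(Rational(5, 274146), Pow(243505524018, Rational(1, 2))) ≈ 9.0000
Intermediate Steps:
Function('v')(x, C) = Add(6, C)
d = -274146
Pow(Add(Pow(d, -1), Function('K')(Function('v')(23, 3))), Rational(1, 2)) = Pow(Add(Pow(-274146, -1), Pow(Add(6, 3), 2)), Rational(1, 2)) = Pow(Add(Rational(-1, 274146), Pow(9, 2)), Rational(1, 2)) = Pow(Add(Rational(-1, 274146), 81), Rational(1, 2)) = Pow(Rational(22205825, 274146), Rational(1, 2)) = Mul(Rational(5, 274146), Pow(243505524018, Rational(1, 2)))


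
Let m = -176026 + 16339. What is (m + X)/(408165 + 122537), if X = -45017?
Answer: -102352/265351 ≈ -0.38572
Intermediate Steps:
m = -159687
(m + X)/(408165 + 122537) = (-159687 - 45017)/(408165 + 122537) = -204704/530702 = -204704*1/530702 = -102352/265351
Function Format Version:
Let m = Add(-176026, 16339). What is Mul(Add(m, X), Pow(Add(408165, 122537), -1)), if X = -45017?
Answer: Rational(-102352, 265351) ≈ -0.38572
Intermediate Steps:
m = -159687
Mul(Add(m, X), Pow(Add(408165, 122537), -1)) = Mul(Add(-159687, -45017), Pow(Add(408165, 122537), -1)) = Mul(-204704, Pow(530702, -1)) = Mul(-204704, Rational(1, 530702)) = Rational(-102352, 265351)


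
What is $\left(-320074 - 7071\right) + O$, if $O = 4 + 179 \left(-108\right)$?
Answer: $-346473$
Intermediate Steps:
$O = -19328$ ($O = 4 - 19332 = -19328$)
$\left(-320074 - 7071\right) + O = \left(-320074 - 7071\right) - 19328 = -327145 - 19328 = -346473$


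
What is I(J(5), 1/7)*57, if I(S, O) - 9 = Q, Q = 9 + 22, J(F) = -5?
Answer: 2280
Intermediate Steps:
Q = 31
I(S, O) = 40 (I(S, O) = 9 + 31 = 40)
I(J(5), 1/7)*57 = 40*57 = 2280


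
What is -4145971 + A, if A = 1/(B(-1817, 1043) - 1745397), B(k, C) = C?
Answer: -7232041097735/1744354 ≈ -4.1460e+6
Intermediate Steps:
A = -1/1744354 (A = 1/(1043 - 1745397) = 1/(-1744354) = -1/1744354 ≈ -5.7328e-7)
-4145971 + A = -4145971 - 1/1744354 = -7232041097735/1744354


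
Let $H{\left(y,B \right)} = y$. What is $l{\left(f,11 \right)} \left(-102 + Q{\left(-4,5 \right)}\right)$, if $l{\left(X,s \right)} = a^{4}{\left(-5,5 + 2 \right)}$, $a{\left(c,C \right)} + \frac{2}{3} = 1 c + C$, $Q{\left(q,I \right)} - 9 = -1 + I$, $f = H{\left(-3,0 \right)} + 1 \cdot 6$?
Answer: $- \frac{22784}{81} \approx -281.28$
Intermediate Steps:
$f = 3$ ($f = -3 + 1 \cdot 6 = -3 + 6 = 3$)
$Q{\left(q,I \right)} = 8 + I$ ($Q{\left(q,I \right)} = 9 + \left(-1 + I\right) = 8 + I$)
$a{\left(c,C \right)} = - \frac{2}{3} + C + c$ ($a{\left(c,C \right)} = - \frac{2}{3} + \left(1 c + C\right) = - \frac{2}{3} + \left(c + C\right) = - \frac{2}{3} + \left(C + c\right) = - \frac{2}{3} + C + c$)
$l{\left(X,s \right)} = \frac{256}{81}$ ($l{\left(X,s \right)} = \left(- \frac{2}{3} + \left(5 + 2\right) - 5\right)^{4} = \left(- \frac{2}{3} + 7 - 5\right)^{4} = \left(\frac{4}{3}\right)^{4} = \frac{256}{81}$)
$l{\left(f,11 \right)} \left(-102 + Q{\left(-4,5 \right)}\right) = \frac{256 \left(-102 + \left(8 + 5\right)\right)}{81} = \frac{256 \left(-102 + 13\right)}{81} = \frac{256}{81} \left(-89\right) = - \frac{22784}{81}$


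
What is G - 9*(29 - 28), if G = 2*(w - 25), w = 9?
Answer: -41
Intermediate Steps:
G = -32 (G = 2*(9 - 25) = 2*(-16) = -32)
G - 9*(29 - 28) = -32 - 9*(29 - 28) = -32 - 9 = -41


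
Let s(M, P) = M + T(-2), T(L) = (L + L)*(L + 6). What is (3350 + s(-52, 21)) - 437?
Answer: 2845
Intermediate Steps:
T(L) = 2*L*(6 + L) (T(L) = (2*L)*(6 + L) = 2*L*(6 + L))
s(M, P) = -16 + M (s(M, P) = M + 2*(-2)*(6 - 2) = M + 2*(-2)*4 = M - 16 = -16 + M)
(3350 + s(-52, 21)) - 437 = (3350 + (-16 - 52)) - 437 = (3350 - 68) - 437 = 3282 - 437 = 2845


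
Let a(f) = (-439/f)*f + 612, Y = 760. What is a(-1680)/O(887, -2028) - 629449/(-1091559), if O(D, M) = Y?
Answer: 667220947/829584840 ≈ 0.80428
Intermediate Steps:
a(f) = 173 (a(f) = -439 + 612 = 173)
O(D, M) = 760
a(-1680)/O(887, -2028) - 629449/(-1091559) = 173/760 - 629449/(-1091559) = 173*(1/760) - 629449*(-1/1091559) = 173/760 + 629449/1091559 = 667220947/829584840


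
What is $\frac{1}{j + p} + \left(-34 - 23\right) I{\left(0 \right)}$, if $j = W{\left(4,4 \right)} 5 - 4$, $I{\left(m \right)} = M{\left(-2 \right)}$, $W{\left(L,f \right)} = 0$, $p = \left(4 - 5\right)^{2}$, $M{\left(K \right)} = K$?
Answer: $\frac{341}{3} \approx 113.67$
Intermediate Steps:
$p = 1$ ($p = \left(-1\right)^{2} = 1$)
$I{\left(m \right)} = -2$
$j = -4$ ($j = 0 \cdot 5 - 4 = 0 - 4 = -4$)
$\frac{1}{j + p} + \left(-34 - 23\right) I{\left(0 \right)} = \frac{1}{-4 + 1} + \left(-34 - 23\right) \left(-2\right) = \frac{1}{-3} - -114 = - \frac{1}{3} + 114 = \frac{341}{3}$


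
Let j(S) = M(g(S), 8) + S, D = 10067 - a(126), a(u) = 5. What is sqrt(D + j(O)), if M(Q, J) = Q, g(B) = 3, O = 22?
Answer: sqrt(10087) ≈ 100.43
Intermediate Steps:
D = 10062 (D = 10067 - 1*5 = 10067 - 5 = 10062)
j(S) = 3 + S
sqrt(D + j(O)) = sqrt(10062 + (3 + 22)) = sqrt(10062 + 25) = sqrt(10087)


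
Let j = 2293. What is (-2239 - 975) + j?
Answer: -921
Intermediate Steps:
(-2239 - 975) + j = (-2239 - 975) + 2293 = -3214 + 2293 = -921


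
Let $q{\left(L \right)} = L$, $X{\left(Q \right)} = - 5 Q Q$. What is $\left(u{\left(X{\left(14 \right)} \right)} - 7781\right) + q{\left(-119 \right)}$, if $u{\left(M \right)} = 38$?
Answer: $-7862$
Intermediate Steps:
$X{\left(Q \right)} = - 5 Q^{2}$
$\left(u{\left(X{\left(14 \right)} \right)} - 7781\right) + q{\left(-119 \right)} = \left(38 - 7781\right) - 119 = -7743 - 119 = -7862$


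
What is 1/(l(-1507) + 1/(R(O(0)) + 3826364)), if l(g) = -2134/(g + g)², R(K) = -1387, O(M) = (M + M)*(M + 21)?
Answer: -1579401852886/370609851 ≈ -4261.6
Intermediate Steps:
O(M) = 2*M*(21 + M) (O(M) = (2*M)*(21 + M) = 2*M*(21 + M))
l(g) = -1067/(2*g²) (l(g) = -2134*1/(4*g²) = -1067/(2*g²))
1/(l(-1507) + 1/(R(O(0)) + 3826364)) = 1/(-1067/2/(-1507)² + 1/(-1387 + 3826364)) = 1/(-1067/2*1/2271049 + 1/3824977) = 1/(-97/412918 + 1/3824977) = 1/(-370609851/1579401852886) = -1579401852886/370609851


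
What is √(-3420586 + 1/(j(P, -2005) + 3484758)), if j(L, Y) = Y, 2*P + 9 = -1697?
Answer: I*√41490232056924276521/3482753 ≈ 1849.5*I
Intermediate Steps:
P = -853 (P = -9/2 + (½)*(-1697) = -9/2 - 1697/2 = -853)
√(-3420586 + 1/(j(P, -2005) + 3484758)) = √(-3420586 + 1/(-2005 + 3484758)) = √(-3420586 + 1/3482753) = √(-11913056153257/3482753) = I*√41490232056924276521/3482753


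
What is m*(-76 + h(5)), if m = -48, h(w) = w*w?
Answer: 2448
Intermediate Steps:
h(w) = w²
m*(-76 + h(5)) = -48*(-76 + 5²) = -48*(-76 + 25) = -48*(-51) = 2448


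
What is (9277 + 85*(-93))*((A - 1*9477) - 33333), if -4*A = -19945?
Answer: -51894185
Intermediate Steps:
A = 19945/4 (A = -¼*(-19945) = 19945/4 ≈ 4986.3)
(9277 + 85*(-93))*((A - 1*9477) - 33333) = (9277 + 85*(-93))*((19945/4 - 1*9477) - 33333) = (9277 - 7905)*((19945/4 - 9477) - 33333) = 1372*(-17963/4 - 33333) = 1372*(-151295/4) = -51894185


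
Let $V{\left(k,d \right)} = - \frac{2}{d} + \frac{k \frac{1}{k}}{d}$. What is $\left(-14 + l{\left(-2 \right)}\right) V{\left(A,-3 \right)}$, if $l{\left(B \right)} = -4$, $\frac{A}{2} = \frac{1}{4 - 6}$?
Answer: $-6$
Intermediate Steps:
$A = -1$ ($A = \frac{2}{4 - 6} = \frac{2}{-2} = 2 \left(- \frac{1}{2}\right) = -1$)
$V{\left(k,d \right)} = - \frac{1}{d}$ ($V{\left(k,d \right)} = - \frac{2}{d} + 1 \frac{1}{d} = - \frac{2}{d} + \frac{1}{d} = - \frac{1}{d}$)
$\left(-14 + l{\left(-2 \right)}\right) V{\left(A,-3 \right)} = \left(-14 - 4\right) \left(- \frac{1}{-3}\right) = - 18 \left(\left(-1\right) \left(- \frac{1}{3}\right)\right) = \left(-18\right) \frac{1}{3} = -6$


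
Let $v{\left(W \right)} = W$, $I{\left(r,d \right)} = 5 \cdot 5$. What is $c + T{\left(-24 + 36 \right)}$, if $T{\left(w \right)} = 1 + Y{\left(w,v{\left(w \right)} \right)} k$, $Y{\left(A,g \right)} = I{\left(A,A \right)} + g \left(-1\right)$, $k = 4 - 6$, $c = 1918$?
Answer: $1893$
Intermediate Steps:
$I{\left(r,d \right)} = 25$
$k = -2$ ($k = 4 - 6 = -2$)
$Y{\left(A,g \right)} = 25 - g$ ($Y{\left(A,g \right)} = 25 + g \left(-1\right) = 25 - g$)
$T{\left(w \right)} = -49 + 2 w$ ($T{\left(w \right)} = 1 + \left(25 - w\right) \left(-2\right) = 1 + \left(-50 + 2 w\right) = -49 + 2 w$)
$c + T{\left(-24 + 36 \right)} = 1918 - \left(49 - 2 \left(-24 + 36\right)\right) = 1918 + \left(-49 + 2 \cdot 12\right) = 1918 + \left(-49 + 24\right) = 1918 - 25 = 1893$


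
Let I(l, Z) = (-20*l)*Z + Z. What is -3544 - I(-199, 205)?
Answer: -819649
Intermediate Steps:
I(l, Z) = Z - 20*Z*l (I(l, Z) = -20*Z*l + Z = Z - 20*Z*l)
-3544 - I(-199, 205) = -3544 - 205*(1 - 20*(-199)) = -3544 - 205*(1 + 3980) = -3544 - 205*3981 = -3544 - 1*816105 = -3544 - 816105 = -819649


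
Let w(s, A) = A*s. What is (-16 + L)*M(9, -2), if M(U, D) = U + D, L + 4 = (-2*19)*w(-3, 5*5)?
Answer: 19810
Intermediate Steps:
L = 2846 (L = -4 + (-2*19)*((5*5)*(-3)) = -4 - 950*(-3) = -4 - 38*(-75) = -4 + 2850 = 2846)
M(U, D) = D + U
(-16 + L)*M(9, -2) = (-16 + 2846)*(-2 + 9) = 2830*7 = 19810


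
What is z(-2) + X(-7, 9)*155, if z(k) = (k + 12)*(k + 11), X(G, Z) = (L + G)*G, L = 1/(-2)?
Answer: 16455/2 ≈ 8227.5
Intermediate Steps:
L = -½ ≈ -0.50000
X(G, Z) = G*(-½ + G) (X(G, Z) = (-½ + G)*G = G*(-½ + G))
z(k) = (11 + k)*(12 + k) (z(k) = (12 + k)*(11 + k) = (11 + k)*(12 + k))
z(-2) + X(-7, 9)*155 = (132 + (-2)² + 23*(-2)) - 7*(-½ - 7)*155 = (132 + 4 - 46) - 7*(-15/2)*155 = 90 + (105/2)*155 = 90 + 16275/2 = 16455/2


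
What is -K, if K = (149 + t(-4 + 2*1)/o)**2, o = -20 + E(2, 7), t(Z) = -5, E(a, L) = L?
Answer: -3771364/169 ≈ -22316.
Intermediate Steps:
o = -13 (o = -20 + 7 = -13)
K = 3771364/169 (K = (149 - 5/(-13))**2 = (149 - 5*(-1/13))**2 = (149 + 5/13)**2 = (1942/13)**2 = 3771364/169 ≈ 22316.)
-K = -1*3771364/169 = -3771364/169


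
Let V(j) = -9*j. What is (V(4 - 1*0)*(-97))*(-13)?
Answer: -45396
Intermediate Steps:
(V(4 - 1*0)*(-97))*(-13) = (-9*(4 - 1*0)*(-97))*(-13) = (-9*(4 + 0)*(-97))*(-13) = (-9*4*(-97))*(-13) = -36*(-97)*(-13) = 3492*(-13) = -45396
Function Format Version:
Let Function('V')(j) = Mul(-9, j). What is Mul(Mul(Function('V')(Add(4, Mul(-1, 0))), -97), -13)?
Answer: -45396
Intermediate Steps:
Mul(Mul(Function('V')(Add(4, Mul(-1, 0))), -97), -13) = Mul(Mul(Mul(-9, Add(4, Mul(-1, 0))), -97), -13) = Mul(Mul(Mul(-9, Add(4, 0)), -97), -13) = Mul(Mul(Mul(-9, 4), -97), -13) = Mul(Mul(-36, -97), -13) = Mul(3492, -13) = -45396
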